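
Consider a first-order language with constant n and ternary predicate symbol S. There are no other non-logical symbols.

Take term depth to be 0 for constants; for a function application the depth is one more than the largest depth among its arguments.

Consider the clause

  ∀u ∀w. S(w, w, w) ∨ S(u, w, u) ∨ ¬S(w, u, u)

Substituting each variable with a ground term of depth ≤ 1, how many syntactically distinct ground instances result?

1

Ground terms of depth ≤ 1:
  With no function symbols every ground term is a constant, so there is exactly 1 ground term at every depth bound.
  N_0 = 1
  N_1 = 1
  Explicitly: n.
So there is exactly 1 ground term available for substitution.
The body mentions every one of the 2 quantified variables; since ground terms form a free algebra, no two substitutions collapse to the same formula.
Number of ground instances = 1^2 = 1.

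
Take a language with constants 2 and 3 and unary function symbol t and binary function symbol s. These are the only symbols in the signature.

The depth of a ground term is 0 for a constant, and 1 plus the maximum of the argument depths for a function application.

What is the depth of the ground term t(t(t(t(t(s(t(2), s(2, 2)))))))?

7

depth(t(2)) = 1 + depth(2) = 1 + 0 = 1
depth(s(2, 2)) = 1 + max(0, 0) = 1
depth(s(t(2), s(2, 2))) = 1 + max(1, 1) = 2
depth(t(s(t(2), s(2, 2)))) = 1 + depth(s(t(2), s(2, 2))) = 1 + 2 = 3
depth(t(t(s(t(2), s(2, 2))))) = 1 + depth(t(s(t(2), s(2, 2)))) = 1 + 3 = 4
depth(t(t(t(s(t(2), s(2, 2)))))) = 1 + depth(t(t(s(t(2), s(2, 2))))) = 1 + 4 = 5
depth(t(t(t(t(s(t(2), s(2, 2))))))) = 1 + depth(t(t(t(s(t(2), s(2, 2)))))) = 1 + 5 = 6
depth(t(t(t(t(t(s(t(2), s(2, 2)))))))) = 1 + depth(t(t(t(t(s(t(2), s(2, 2))))))) = 1 + 6 = 7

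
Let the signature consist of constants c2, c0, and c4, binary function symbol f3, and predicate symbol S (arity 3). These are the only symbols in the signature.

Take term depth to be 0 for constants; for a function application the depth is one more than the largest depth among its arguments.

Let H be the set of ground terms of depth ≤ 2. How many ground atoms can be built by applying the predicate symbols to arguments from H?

First count ground terms of depth ≤ 2.
Let N_k = |{terms of depth ≤ k}|. Then N_0 = 3 and N_k = 3 + N_{k-1}^2 for k ≥ 1 (one summand per function symbol, arity giving the exponent).
N_0 = 3
N_1 = 3 + 3^2 = 12
N_2 = 3 + 12^2 = 147
So |H| = 147.
For each predicate symbol, the number of ground atoms is |H| raised to its arity; summing:
  S: 147^3 = 3176523
Total ground atoms: 3176523.

3176523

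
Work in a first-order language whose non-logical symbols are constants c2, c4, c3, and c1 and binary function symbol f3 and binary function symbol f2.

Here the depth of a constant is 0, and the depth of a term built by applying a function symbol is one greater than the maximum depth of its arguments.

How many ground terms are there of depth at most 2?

2596

Count level by level. With function symbols f3/2, f2/2, the terms of depth ≤ k are the 4 constants together with each function applied to depth-≤(k−1) tuples, so N_k = 4 + N_{k-1}^2 + N_{k-1}^2.
N_0 = 4
N_1 = 4 + 4^2 + 4^2 = 36
N_2 = 4 + 36^2 + 36^2 = 2596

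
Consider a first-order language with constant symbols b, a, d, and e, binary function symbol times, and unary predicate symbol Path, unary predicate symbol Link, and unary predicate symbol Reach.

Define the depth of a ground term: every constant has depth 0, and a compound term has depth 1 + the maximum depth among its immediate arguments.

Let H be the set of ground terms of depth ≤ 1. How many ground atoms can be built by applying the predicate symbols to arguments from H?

60

First count ground terms of depth ≤ 1.
Let N_k count ground terms of depth at most k. Each non-constant term of depth ≤ k is some function symbol applied to depth-≤(k−1) arguments, giving N_k = 4 + N_{k-1}^2.
N_0 = 4
N_1 = 4 + 4^2 = 20
So |H| = 20.
Each predicate of arity r yields |H|^r ground atoms (one per choice of an r-tuple from H):
  Path: 20;  Link: 20;  Reach: 20
Total ground atoms: 20 + 20 + 20 = 60.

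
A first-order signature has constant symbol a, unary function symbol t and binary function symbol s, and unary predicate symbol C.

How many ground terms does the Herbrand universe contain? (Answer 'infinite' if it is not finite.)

infinite

The signature has at least one function symbol (t, arity 1) and at least one constant (a).
Iterating t gives infinitely many distinct ground terms: a, t(a), t(t(a)), ...
So the Herbrand universe is infinite.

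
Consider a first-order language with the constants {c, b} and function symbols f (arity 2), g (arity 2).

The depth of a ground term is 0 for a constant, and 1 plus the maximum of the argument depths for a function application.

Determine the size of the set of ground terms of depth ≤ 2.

Write N_k for the number of ground terms of depth ≤ k. A term of depth ≤ k is either a constant or a function symbol applied to arguments of depth ≤ k−1, so N_k = 2 + N_{k-1}^2 + N_{k-1}^2.
N_0 = 2
N_1 = 2 + 2^2 + 2^2 = 10
N_2 = 2 + 10^2 + 10^2 = 202

202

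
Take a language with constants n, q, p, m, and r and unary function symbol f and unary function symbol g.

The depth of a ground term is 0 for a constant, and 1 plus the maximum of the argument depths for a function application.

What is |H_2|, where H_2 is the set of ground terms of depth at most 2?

Let N_k = |{terms of depth ≤ k}|. Then N_0 = 5 and N_k = 5 + N_{k-1} + N_{k-1} for k ≥ 1 (one summand per function symbol, arity giving the exponent).
N_0 = 5
N_1 = 5 + 5 + 5 = 15
N_2 = 5 + 15 + 15 = 35

35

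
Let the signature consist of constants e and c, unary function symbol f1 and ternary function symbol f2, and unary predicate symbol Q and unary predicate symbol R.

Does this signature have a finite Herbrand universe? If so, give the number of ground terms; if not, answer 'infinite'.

infinite

The signature has at least one function symbol (f1, arity 1) and at least one constant (e).
Iterating f1 gives infinitely many distinct ground terms: e, f1(e), f1(f1(e)), ...
So the Herbrand universe is infinite.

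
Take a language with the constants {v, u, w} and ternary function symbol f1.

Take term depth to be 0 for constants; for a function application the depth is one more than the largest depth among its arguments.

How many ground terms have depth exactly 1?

27

Let N_k = |{terms of depth ≤ k}|. Then N_0 = 3 and N_k = 3 + N_{k-1}^3 for k ≥ 1 (one summand per function symbol, arity giving the exponent).
N_0 = 3
N_1 = 3 + 3^3 = 30
Terms of depth exactly 1: N_1 − N_0 = 30 − 3 = 27.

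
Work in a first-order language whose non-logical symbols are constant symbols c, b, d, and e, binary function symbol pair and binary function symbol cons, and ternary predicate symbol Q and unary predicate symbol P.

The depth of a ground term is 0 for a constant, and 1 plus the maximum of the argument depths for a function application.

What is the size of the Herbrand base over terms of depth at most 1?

First count ground terms of depth ≤ 1.
If N_k denotes the number of depth-≤k ground terms, the 4 constants give N_0 = 4, and each function symbol of arity r contributes N_{k-1}^r new terms at level k: N_k = 4 + N_{k-1}^2 + N_{k-1}^2.
N_0 = 4
N_1 = 4 + 4^2 + 4^2 = 36
So |H| = 36.
A ground atom is a predicate applied to a tuple of terms from H, so the count is the sum over predicates of |H|^arity:
  Q: 36^3 = 46656;  P: 36
Total ground atoms: 46656 + 36 = 46692.

46692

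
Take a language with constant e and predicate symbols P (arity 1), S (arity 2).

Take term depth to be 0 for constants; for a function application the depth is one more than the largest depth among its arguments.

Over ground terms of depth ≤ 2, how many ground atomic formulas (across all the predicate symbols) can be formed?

First count ground terms of depth ≤ 2.
With no function symbols every ground term is a constant, so there is exactly 1 ground term at every depth bound.
N_0 = 1
N_1 = 1
N_2 = 1
So |H| = 1.
For each predicate symbol, the number of ground atoms is |H| raised to its arity; summing:
  P: 1;  S: 1^2 = 1
Total ground atoms: 1 + 1 = 2.

2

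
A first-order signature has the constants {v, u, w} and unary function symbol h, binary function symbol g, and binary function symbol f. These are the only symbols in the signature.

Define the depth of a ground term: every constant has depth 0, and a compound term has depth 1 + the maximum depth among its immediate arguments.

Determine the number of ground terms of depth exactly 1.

Let N_k = |{terms of depth ≤ k}|. Then N_0 = 3 and N_k = 3 + N_{k-1} + N_{k-1}^2 + N_{k-1}^2 for k ≥ 1 (one summand per function symbol, arity giving the exponent).
N_0 = 3
N_1 = 3 + 3 + 3^2 + 3^2 = 24
Terms of depth exactly 1: N_1 − N_0 = 24 − 3 = 21.

21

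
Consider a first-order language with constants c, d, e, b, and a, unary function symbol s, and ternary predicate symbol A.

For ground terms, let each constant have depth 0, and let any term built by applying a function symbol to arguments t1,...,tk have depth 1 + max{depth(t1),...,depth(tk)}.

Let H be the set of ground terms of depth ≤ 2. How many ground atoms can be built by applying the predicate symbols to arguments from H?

3375

First count ground terms of depth ≤ 2.
Let N_k = |{terms of depth ≤ k}|. Then N_0 = 5 and N_k = 5 + N_{k-1} for k ≥ 1 (one summand per function symbol, arity giving the exponent).
N_0 = 5
N_1 = 5 + 5 = 10
N_2 = 5 + 10 = 15
So |H| = 15.
A ground atom is a predicate applied to a tuple of terms from H, so the count is the sum over predicates of |H|^arity:
  A: 15^3 = 3375
Total ground atoms: 3375.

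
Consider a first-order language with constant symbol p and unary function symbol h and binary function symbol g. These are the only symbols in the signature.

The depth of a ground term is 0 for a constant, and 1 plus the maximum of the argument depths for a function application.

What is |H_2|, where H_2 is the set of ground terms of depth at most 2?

If N_k denotes the number of depth-≤k ground terms, the 1 constant gives N_0 = 1, and each function symbol of arity r contributes N_{k-1}^r new terms at level k: N_k = 1 + N_{k-1} + N_{k-1}^2.
N_0 = 1
N_1 = 1 + 1 + 1^2 = 3
N_2 = 1 + 3 + 3^2 = 13

13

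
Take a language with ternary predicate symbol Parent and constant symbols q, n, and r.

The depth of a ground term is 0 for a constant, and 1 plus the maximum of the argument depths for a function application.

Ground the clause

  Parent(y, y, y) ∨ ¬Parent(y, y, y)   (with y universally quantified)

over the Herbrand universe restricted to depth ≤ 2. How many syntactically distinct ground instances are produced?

3

Ground terms of depth ≤ 2:
  With no function symbols every ground term is a constant, so there are exactly 3 ground terms at every depth bound.
  N_0 = 3
  N_1 = 3
  N_2 = 3
So there are 3 ground terms available for substitution.
The body mentions the single quantified variable y; since ground terms form a free algebra, no two substitutions collapse to the same formula.
Number of ground instances = 3.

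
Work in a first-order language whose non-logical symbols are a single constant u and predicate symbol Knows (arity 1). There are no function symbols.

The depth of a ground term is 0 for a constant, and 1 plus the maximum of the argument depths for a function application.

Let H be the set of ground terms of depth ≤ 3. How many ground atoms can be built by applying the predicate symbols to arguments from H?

First count ground terms of depth ≤ 3.
With no function symbols every ground term is a constant, so there is exactly 1 ground term at every depth bound.
N_0 = 1
N_1 = 1
N_2 = 1
N_3 = 1
Explicitly: u.
So |H| = 1.
For each predicate symbol, the number of ground atoms is |H| raised to its arity; summing:
  Knows: 1
Total ground atoms: 1.

1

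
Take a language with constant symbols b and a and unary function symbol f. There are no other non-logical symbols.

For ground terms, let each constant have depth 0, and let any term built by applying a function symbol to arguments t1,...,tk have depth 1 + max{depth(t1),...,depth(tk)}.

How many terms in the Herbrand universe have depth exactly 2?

2

Count level by level. With function symbols f/1, the terms of depth ≤ k are the 2 constants together with each function applied to depth-≤(k−1) tuples, so N_k = 2 + N_{k-1}.
N_0 = 2
N_1 = 2 + 2 = 4
N_2 = 2 + 4 = 6
Terms of depth exactly 2: N_2 − N_1 = 6 − 4 = 2.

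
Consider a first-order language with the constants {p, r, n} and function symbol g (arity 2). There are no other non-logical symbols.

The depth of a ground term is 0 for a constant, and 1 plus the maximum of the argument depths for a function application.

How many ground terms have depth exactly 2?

135

Write N_k for the number of ground terms of depth ≤ k. A term of depth ≤ k is either a constant or a function symbol applied to arguments of depth ≤ k−1, so N_k = 3 + N_{k-1}^2.
N_0 = 3
N_1 = 3 + 3^2 = 12
N_2 = 3 + 12^2 = 147
Terms of depth exactly 2: N_2 − N_1 = 147 − 12 = 135.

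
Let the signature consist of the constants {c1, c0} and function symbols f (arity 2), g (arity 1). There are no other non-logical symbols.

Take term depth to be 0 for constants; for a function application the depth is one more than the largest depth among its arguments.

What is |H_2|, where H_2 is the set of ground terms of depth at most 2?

74

Let N_k = |{terms of depth ≤ k}|. Then N_0 = 2 and N_k = 2 + N_{k-1}^2 + N_{k-1} for k ≥ 1 (one summand per function symbol, arity giving the exponent).
N_0 = 2
N_1 = 2 + 2^2 + 2 = 8
N_2 = 2 + 8^2 + 8 = 74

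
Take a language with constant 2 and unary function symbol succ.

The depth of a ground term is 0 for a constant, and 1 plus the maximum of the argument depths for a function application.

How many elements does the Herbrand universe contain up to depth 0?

1

Count level by level. With function symbols succ/1, the terms of depth ≤ k are the 1 constant together with each function applied to depth-≤(k−1) tuples, so N_k = 1 + N_{k-1}.
N_0 = 1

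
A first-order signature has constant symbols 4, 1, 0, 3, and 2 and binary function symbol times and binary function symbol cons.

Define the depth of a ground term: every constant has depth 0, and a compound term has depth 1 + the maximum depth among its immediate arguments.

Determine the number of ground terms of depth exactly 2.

Count level by level. With function symbols times/2, cons/2, the terms of depth ≤ k are the 5 constants together with each function applied to depth-≤(k−1) tuples, so N_k = 5 + N_{k-1}^2 + N_{k-1}^2.
N_0 = 5
N_1 = 5 + 5^2 + 5^2 = 55
N_2 = 5 + 55^2 + 55^2 = 6055
Terms of depth exactly 2: N_2 − N_1 = 6055 − 55 = 6000.

6000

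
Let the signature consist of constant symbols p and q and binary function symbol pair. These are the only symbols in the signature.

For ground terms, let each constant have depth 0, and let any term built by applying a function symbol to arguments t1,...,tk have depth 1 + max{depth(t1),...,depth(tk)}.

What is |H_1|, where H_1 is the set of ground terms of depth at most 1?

6

Let N_k = |{terms of depth ≤ k}|. Then N_0 = 2 and N_k = 2 + N_{k-1}^2 for k ≥ 1 (one summand per function symbol, arity giving the exponent).
N_0 = 2
N_1 = 2 + 2^2 = 6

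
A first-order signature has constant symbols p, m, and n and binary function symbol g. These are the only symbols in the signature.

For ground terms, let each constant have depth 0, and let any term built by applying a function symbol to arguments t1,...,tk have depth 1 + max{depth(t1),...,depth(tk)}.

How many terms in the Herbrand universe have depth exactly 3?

21465

If N_k denotes the number of depth-≤k ground terms, the 3 constants give N_0 = 3, and each function symbol of arity r contributes N_{k-1}^r new terms at level k: N_k = 3 + N_{k-1}^2.
N_0 = 3
N_1 = 3 + 3^2 = 12
N_2 = 3 + 12^2 = 147
N_3 = 3 + 147^2 = 21612
Terms of depth exactly 3: N_3 − N_2 = 21612 − 147 = 21465.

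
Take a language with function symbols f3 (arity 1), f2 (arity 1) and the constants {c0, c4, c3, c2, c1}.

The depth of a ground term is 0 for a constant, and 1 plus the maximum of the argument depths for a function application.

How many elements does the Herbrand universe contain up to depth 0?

5

Count level by level. With function symbols f3/1, f2/1, the terms of depth ≤ k are the 5 constants together with each function applied to depth-≤(k−1) tuples, so N_k = 5 + N_{k-1} + N_{k-1}.
N_0 = 5
Explicitly: c0, c4, c3, c2, c1.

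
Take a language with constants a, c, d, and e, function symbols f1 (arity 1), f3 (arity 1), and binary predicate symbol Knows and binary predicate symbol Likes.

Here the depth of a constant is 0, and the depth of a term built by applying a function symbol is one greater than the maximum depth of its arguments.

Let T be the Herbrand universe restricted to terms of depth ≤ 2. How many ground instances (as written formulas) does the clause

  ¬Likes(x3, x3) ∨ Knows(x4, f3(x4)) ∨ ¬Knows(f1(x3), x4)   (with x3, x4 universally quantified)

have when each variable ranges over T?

Ground terms of depth ≤ 2:
  Write N_k for the number of ground terms of depth ≤ k. A term of depth ≤ k is either a constant or a function symbol applied to arguments of depth ≤ k−1, so N_k = 4 + N_{k-1} + N_{k-1}.
  N_0 = 4
  N_1 = 4 + 4 + 4 = 12
  N_2 = 4 + 12 + 12 = 28
So there are 28 ground terms available for substitution.
Each of x3, x4 ranges independently over the available ground terms, and distinct assignments produce distinct instances.
Number of ground instances = 28^2 = 784.

784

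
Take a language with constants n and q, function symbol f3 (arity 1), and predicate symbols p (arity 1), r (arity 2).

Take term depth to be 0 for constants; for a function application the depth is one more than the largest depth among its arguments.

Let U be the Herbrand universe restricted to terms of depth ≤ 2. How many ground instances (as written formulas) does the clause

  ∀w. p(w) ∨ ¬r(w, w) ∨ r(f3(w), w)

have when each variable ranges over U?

Ground terms of depth ≤ 2:
  Count level by level. With function symbols f3/1, the terms of depth ≤ k are the 2 constants together with each function applied to depth-≤(k−1) tuples, so N_k = 2 + N_{k-1}.
  N_0 = 2
  N_1 = 2 + 2 = 4
  N_2 = 2 + 4 = 6
So there are 6 ground terms available for substitution.
The clause has 1 distinct variable (w), which appears in the body. In the free term algebra distinct substitutions yield syntactically distinct ground instances.
Number of ground instances = 6.

6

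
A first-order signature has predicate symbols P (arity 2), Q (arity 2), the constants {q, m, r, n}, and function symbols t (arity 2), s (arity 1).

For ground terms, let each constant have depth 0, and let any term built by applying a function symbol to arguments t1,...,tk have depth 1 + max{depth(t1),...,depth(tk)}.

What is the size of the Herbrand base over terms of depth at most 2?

729632

First count ground terms of depth ≤ 2.
Count level by level. With function symbols t/2, s/1, the terms of depth ≤ k are the 4 constants together with each function applied to depth-≤(k−1) tuples, so N_k = 4 + N_{k-1}^2 + N_{k-1}.
N_0 = 4
N_1 = 4 + 4^2 + 4 = 24
N_2 = 4 + 24^2 + 24 = 604
So |H| = 604.
Ground atoms are formed by filling each argument slot of a predicate with a term from H, so an r-ary predicate gives |H|^r atoms:
  P: 604^2 = 364816;  Q: 604^2 = 364816
Total ground atoms: 364816 + 364816 = 729632.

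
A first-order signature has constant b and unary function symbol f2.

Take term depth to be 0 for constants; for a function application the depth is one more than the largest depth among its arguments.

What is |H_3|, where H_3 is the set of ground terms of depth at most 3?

Write N_k for the number of ground terms of depth ≤ k. A term of depth ≤ k is either a constant or a function symbol applied to arguments of depth ≤ k−1, so N_k = 1 + N_{k-1}.
N_0 = 1
N_1 = 1 + 1 = 2
N_2 = 1 + 2 = 3
N_3 = 1 + 3 = 4
Explicitly: b, f2(b), f2(f2(b)), f2(f2(f2(b))).

4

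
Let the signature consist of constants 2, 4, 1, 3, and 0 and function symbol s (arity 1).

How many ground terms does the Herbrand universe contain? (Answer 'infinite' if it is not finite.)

infinite

The signature has at least one function symbol (s, arity 1) and at least one constant (2).
Iterating s gives infinitely many distinct ground terms: 2, s(2), s(s(2)), ...
So the Herbrand universe is infinite.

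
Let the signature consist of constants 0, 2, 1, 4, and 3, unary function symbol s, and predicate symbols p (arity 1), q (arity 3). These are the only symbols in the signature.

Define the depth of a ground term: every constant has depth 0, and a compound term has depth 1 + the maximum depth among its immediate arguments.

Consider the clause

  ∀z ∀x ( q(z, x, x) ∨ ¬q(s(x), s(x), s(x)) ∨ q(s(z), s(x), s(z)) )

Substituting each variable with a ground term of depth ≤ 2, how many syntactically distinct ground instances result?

Ground terms of depth ≤ 2:
  Let N_k = |{terms of depth ≤ k}|. Then N_0 = 5 and N_k = 5 + N_{k-1} for k ≥ 1 (one summand per function symbol, arity giving the exponent).
  N_0 = 5
  N_1 = 5 + 5 = 10
  N_2 = 5 + 10 = 15
So there are 15 ground terms available for substitution.
The body mentions every one of the 2 quantified variables; since ground terms form a free algebra, no two substitutions collapse to the same formula.
Number of ground instances = 15^2 = 225.

225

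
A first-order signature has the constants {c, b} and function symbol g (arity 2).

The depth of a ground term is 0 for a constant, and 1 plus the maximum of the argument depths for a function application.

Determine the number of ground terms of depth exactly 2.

32

Let N_k = |{terms of depth ≤ k}|. Then N_0 = 2 and N_k = 2 + N_{k-1}^2 for k ≥ 1 (one summand per function symbol, arity giving the exponent).
N_0 = 2
N_1 = 2 + 2^2 = 6
N_2 = 2 + 6^2 = 38
Terms of depth exactly 2: N_2 − N_1 = 38 − 6 = 32.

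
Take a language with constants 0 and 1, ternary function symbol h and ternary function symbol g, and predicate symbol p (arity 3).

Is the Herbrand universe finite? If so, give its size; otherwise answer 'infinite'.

The signature has at least one function symbol (h, arity 3) and at least one constant (0).
Iterating h gives infinitely many distinct ground terms: 0, h(0, 0, 0), h(h(0, 0, 0), h(0, 0, 0), h(0, 0, 0)), ...
So the Herbrand universe is infinite.

infinite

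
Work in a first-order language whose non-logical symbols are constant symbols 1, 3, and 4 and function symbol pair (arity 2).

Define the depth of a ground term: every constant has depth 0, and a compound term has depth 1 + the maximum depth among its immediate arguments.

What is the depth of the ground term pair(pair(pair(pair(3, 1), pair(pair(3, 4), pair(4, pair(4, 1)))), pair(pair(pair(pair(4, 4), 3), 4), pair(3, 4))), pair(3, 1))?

depth(pair(3, 1)) = 1 + max(0, 0) = 1
depth(pair(3, 4)) = 1 + max(0, 0) = 1
depth(pair(4, 1)) = 1 + max(0, 0) = 1
depth(pair(4, pair(4, 1))) = 1 + max(0, 1) = 2
depth(pair(pair(3, 4), pair(4, pair(4, 1)))) = 1 + max(1, 2) = 3
depth(pair(pair(3, 1), pair(pair(3, 4), pair(4, pair(4, 1))))) = 1 + max(1, 3) = 4
depth(pair(4, 4)) = 1 + max(0, 0) = 1
depth(pair(pair(4, 4), 3)) = 1 + max(1, 0) = 2
depth(pair(pair(pair(4, 4), 3), 4)) = 1 + max(2, 0) = 3
depth(pair(pair(pair(pair(4, 4), 3), 4), pair(3, 4))) = 1 + max(3, 1) = 4
depth(pair(pair(pair(3, 1), pair(pair(3, 4), pair(4, pair(4, 1)))), pair(pair(pair(pair(4, 4), 3), 4), pair(3, 4)))) = 1 + max(4, 4) = 5
depth(pair(pair(pair(pair(3, 1), pair(pair(3, 4), pair(4, pair(4, 1)))), pair(pair(pair(pair(4, 4), 3), 4), pair(3, 4))), pair(3, 1))) = 1 + max(5, 1) = 6

6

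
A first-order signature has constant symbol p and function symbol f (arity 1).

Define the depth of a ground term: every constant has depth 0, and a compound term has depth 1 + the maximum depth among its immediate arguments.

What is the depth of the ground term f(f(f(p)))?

depth(f(p)) = 1 + depth(p) = 1 + 0 = 1
depth(f(f(p))) = 1 + depth(f(p)) = 1 + 1 = 2
depth(f(f(f(p)))) = 1 + depth(f(f(p))) = 1 + 2 = 3

3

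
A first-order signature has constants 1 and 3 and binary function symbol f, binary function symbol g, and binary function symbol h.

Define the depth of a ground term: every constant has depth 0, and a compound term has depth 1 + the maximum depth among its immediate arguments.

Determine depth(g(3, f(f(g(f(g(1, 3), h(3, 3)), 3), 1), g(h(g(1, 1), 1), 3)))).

6

depth(g(1, 3)) = 1 + max(0, 0) = 1
depth(h(3, 3)) = 1 + max(0, 0) = 1
depth(f(g(1, 3), h(3, 3))) = 1 + max(1, 1) = 2
depth(g(f(g(1, 3), h(3, 3)), 3)) = 1 + max(2, 0) = 3
depth(f(g(f(g(1, 3), h(3, 3)), 3), 1)) = 1 + max(3, 0) = 4
depth(g(1, 1)) = 1 + max(0, 0) = 1
depth(h(g(1, 1), 1)) = 1 + max(1, 0) = 2
depth(g(h(g(1, 1), 1), 3)) = 1 + max(2, 0) = 3
depth(f(f(g(f(g(1, 3), h(3, 3)), 3), 1), g(h(g(1, 1), 1), 3))) = 1 + max(4, 3) = 5
depth(g(3, f(f(g(f(g(1, 3), h(3, 3)), 3), 1), g(h(g(1, 1), 1), 3)))) = 1 + max(0, 5) = 6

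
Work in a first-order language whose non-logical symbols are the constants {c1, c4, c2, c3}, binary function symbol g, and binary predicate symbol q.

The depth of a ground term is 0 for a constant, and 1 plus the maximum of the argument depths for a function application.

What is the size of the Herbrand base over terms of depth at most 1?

400

First count ground terms of depth ≤ 1.
Let N_k count ground terms of depth at most k. Each non-constant term of depth ≤ k is some function symbol applied to depth-≤(k−1) arguments, giving N_k = 4 + N_{k-1}^2.
N_0 = 4
N_1 = 4 + 4^2 = 20
So |H| = 20.
For each predicate symbol, the number of ground atoms is |H| raised to its arity; summing:
  q: 20^2 = 400
Total ground atoms: 400.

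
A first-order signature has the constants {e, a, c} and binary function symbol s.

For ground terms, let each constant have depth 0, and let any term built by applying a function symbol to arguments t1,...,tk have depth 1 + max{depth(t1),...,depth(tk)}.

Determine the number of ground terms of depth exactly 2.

Let N_k count ground terms of depth at most k. Each non-constant term of depth ≤ k is some function symbol applied to depth-≤(k−1) arguments, giving N_k = 3 + N_{k-1}^2.
N_0 = 3
N_1 = 3 + 3^2 = 12
N_2 = 3 + 12^2 = 147
Terms of depth exactly 2: N_2 − N_1 = 147 − 12 = 135.

135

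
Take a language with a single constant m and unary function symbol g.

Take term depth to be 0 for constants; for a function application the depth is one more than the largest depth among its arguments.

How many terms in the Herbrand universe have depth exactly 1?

If N_k denotes the number of depth-≤k ground terms, the 1 constant gives N_0 = 1, and each function symbol of arity r contributes N_{k-1}^r new terms at level k: N_k = 1 + N_{k-1}.
N_0 = 1
N_1 = 1 + 1 = 2
Terms of depth exactly 1: N_1 − N_0 = 2 − 1 = 1.

1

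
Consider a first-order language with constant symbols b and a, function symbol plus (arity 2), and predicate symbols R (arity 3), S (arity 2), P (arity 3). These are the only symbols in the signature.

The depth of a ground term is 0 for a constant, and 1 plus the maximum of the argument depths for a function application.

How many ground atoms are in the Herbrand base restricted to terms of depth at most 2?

111188

First count ground terms of depth ≤ 2.
Let N_k = |{terms of depth ≤ k}|. Then N_0 = 2 and N_k = 2 + N_{k-1}^2 for k ≥ 1 (one summand per function symbol, arity giving the exponent).
N_0 = 2
N_1 = 2 + 2^2 = 6
N_2 = 2 + 6^2 = 38
So |H| = 38.
For each predicate symbol, the number of ground atoms is |H| raised to its arity; summing:
  R: 38^3 = 54872;  S: 38^2 = 1444;  P: 38^3 = 54872
Total ground atoms: 54872 + 1444 + 54872 = 111188.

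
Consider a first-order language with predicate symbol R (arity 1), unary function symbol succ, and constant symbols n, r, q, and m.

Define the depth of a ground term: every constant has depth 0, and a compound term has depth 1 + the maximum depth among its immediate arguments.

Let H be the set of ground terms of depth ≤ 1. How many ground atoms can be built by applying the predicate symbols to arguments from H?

8

First count ground terms of depth ≤ 1.
If N_k denotes the number of depth-≤k ground terms, the 4 constants give N_0 = 4, and each function symbol of arity r contributes N_{k-1}^r new terms at level k: N_k = 4 + N_{k-1}.
N_0 = 4
N_1 = 4 + 4 = 8
Explicitly: n, r, q, m, succ(n), succ(r), succ(q), succ(m).
So |H| = 8.
For each predicate symbol, the number of ground atoms is |H| raised to its arity; summing:
  R: 8
Total ground atoms: 8.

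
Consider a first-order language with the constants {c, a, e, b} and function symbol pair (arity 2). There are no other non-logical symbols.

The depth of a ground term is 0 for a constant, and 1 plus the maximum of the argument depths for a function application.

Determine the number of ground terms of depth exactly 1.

Count level by level. With function symbols pair/2, the terms of depth ≤ k are the 4 constants together with each function applied to depth-≤(k−1) tuples, so N_k = 4 + N_{k-1}^2.
N_0 = 4
N_1 = 4 + 4^2 = 20
Terms of depth exactly 1: N_1 − N_0 = 20 − 4 = 16.

16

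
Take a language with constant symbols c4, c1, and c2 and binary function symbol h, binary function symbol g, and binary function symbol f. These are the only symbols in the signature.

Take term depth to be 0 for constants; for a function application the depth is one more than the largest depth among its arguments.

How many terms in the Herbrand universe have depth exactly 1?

Let N_k count ground terms of depth at most k. Each non-constant term of depth ≤ k is some function symbol applied to depth-≤(k−1) arguments, giving N_k = 3 + N_{k-1}^2 + N_{k-1}^2 + N_{k-1}^2.
N_0 = 3
N_1 = 3 + 3^2 + 3^2 + 3^2 = 30
Terms of depth exactly 1: N_1 − N_0 = 30 − 3 = 27.

27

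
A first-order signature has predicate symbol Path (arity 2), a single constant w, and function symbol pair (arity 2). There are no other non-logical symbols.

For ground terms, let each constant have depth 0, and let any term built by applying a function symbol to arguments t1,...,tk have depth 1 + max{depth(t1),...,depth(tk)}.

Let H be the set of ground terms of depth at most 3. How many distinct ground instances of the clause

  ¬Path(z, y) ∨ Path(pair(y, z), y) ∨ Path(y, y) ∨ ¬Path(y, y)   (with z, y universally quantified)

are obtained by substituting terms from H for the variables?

Ground terms of depth ≤ 3:
  If N_k denotes the number of depth-≤k ground terms, the 1 constant gives N_0 = 1, and each function symbol of arity r contributes N_{k-1}^r new terms at level k: N_k = 1 + N_{k-1}^2.
  N_0 = 1
  N_1 = 1 + 1^2 = 2
  N_2 = 1 + 2^2 = 5
  N_3 = 1 + 5^2 = 26
So there are 26 ground terms available for substitution.
There are 2 variables to instantiate (z, y), each occurring in at least one literal, so different choices give different ground instances.
Number of ground instances = 26^2 = 676.

676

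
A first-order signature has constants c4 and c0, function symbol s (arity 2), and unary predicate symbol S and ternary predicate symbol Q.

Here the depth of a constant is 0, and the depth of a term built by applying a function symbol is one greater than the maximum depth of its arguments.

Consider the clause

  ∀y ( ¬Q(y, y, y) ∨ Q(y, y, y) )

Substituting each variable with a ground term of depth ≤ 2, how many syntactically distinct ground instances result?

38

Ground terms of depth ≤ 2:
  Write N_k for the number of ground terms of depth ≤ k. A term of depth ≤ k is either a constant or a function symbol applied to arguments of depth ≤ k−1, so N_k = 2 + N_{k-1}^2.
  N_0 = 2
  N_1 = 2 + 2^2 = 6
  N_2 = 2 + 6^2 = 38
So there are 38 ground terms available for substitution.
The variable y ranges independently over the available ground terms, and distinct assignments produce distinct instances.
Number of ground instances = 38.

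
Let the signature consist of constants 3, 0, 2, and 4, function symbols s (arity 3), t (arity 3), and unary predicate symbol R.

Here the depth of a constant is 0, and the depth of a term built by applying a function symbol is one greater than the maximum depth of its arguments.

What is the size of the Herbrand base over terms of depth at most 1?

132

First count ground terms of depth ≤ 1.
Let N_k count ground terms of depth at most k. Each non-constant term of depth ≤ k is some function symbol applied to depth-≤(k−1) arguments, giving N_k = 4 + N_{k-1}^3 + N_{k-1}^3.
N_0 = 4
N_1 = 4 + 4^3 + 4^3 = 132
So |H| = 132.
A ground atom is a predicate applied to a tuple of terms from H, so the count is the sum over predicates of |H|^arity:
  R: 132
Total ground atoms: 132.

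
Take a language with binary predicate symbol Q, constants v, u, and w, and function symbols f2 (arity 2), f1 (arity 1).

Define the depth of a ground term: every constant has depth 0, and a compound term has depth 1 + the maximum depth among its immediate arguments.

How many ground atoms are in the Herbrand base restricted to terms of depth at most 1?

225

First count ground terms of depth ≤ 1.
Count level by level. With function symbols f2/2, f1/1, the terms of depth ≤ k are the 3 constants together with each function applied to depth-≤(k−1) tuples, so N_k = 3 + N_{k-1}^2 + N_{k-1}.
N_0 = 3
N_1 = 3 + 3^2 + 3 = 15
So |H| = 15.
For each predicate symbol, the number of ground atoms is |H| raised to its arity; summing:
  Q: 15^2 = 225
Total ground atoms: 225.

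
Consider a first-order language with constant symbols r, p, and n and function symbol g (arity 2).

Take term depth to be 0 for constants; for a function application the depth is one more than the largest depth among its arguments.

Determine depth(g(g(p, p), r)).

depth(g(p, p)) = 1 + max(0, 0) = 1
depth(g(g(p, p), r)) = 1 + max(1, 0) = 2

2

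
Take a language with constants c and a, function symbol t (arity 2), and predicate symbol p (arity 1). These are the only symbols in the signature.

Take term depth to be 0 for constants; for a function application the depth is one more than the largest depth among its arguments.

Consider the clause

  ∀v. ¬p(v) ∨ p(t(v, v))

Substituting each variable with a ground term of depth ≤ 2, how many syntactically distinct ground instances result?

38

Ground terms of depth ≤ 2:
  If N_k denotes the number of depth-≤k ground terms, the 2 constants give N_0 = 2, and each function symbol of arity r contributes N_{k-1}^r new terms at level k: N_k = 2 + N_{k-1}^2.
  N_0 = 2
  N_1 = 2 + 2^2 = 6
  N_2 = 2 + 6^2 = 38
So there are 38 ground terms available for substitution.
The variable v ranges independently over the available ground terms, and distinct assignments produce distinct instances.
Number of ground instances = 38.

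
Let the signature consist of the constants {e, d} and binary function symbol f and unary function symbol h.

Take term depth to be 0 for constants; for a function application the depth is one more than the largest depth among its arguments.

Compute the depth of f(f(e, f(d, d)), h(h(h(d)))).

4

depth(f(d, d)) = 1 + max(0, 0) = 1
depth(f(e, f(d, d))) = 1 + max(0, 1) = 2
depth(h(d)) = 1 + depth(d) = 1 + 0 = 1
depth(h(h(d))) = 1 + depth(h(d)) = 1 + 1 = 2
depth(h(h(h(d)))) = 1 + depth(h(h(d))) = 1 + 2 = 3
depth(f(f(e, f(d, d)), h(h(h(d))))) = 1 + max(2, 3) = 4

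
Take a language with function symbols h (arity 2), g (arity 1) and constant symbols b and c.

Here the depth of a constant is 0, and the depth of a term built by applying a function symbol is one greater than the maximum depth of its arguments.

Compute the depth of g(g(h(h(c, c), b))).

4

depth(h(c, c)) = 1 + max(0, 0) = 1
depth(h(h(c, c), b)) = 1 + max(1, 0) = 2
depth(g(h(h(c, c), b))) = 1 + depth(h(h(c, c), b)) = 1 + 2 = 3
depth(g(g(h(h(c, c), b)))) = 1 + depth(g(h(h(c, c), b))) = 1 + 3 = 4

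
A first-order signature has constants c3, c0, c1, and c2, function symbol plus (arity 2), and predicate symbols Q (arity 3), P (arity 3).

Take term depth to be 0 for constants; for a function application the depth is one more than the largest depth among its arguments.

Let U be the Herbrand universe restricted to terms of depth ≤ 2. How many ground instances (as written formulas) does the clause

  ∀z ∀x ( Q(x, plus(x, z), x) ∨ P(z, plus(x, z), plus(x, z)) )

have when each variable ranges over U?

163216

Ground terms of depth ≤ 2:
  Write N_k for the number of ground terms of depth ≤ k. A term of depth ≤ k is either a constant or a function symbol applied to arguments of depth ≤ k−1, so N_k = 4 + N_{k-1}^2.
  N_0 = 4
  N_1 = 4 + 4^2 = 20
  N_2 = 4 + 20^2 = 404
So there are 404 ground terms available for substitution.
The clause has 2 distinct variables (z, x), each appearing in the body. In the free term algebra distinct substitutions yield syntactically distinct ground instances.
Number of ground instances = 404^2 = 163216.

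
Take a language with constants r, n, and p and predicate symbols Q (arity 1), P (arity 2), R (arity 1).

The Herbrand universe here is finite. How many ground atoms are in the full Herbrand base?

15

With no function symbols, the Herbrand universe is just the 3 constants.
Ground atoms per predicate: Q: 3, P: 3^2 = 9, R: 3.
Herbrand base size = 3 + 9 + 3 = 15.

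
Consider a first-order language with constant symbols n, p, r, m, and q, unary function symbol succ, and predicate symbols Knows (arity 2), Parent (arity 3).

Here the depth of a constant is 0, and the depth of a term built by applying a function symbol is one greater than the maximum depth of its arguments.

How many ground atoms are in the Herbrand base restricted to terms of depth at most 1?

1100

First count ground terms of depth ≤ 1.
If N_k denotes the number of depth-≤k ground terms, the 5 constants give N_0 = 5, and each function symbol of arity r contributes N_{k-1}^r new terms at level k: N_k = 5 + N_{k-1}.
N_0 = 5
N_1 = 5 + 5 = 10
So |H| = 10.
A ground atom is a predicate applied to a tuple of terms from H, so the count is the sum over predicates of |H|^arity:
  Knows: 10^2 = 100;  Parent: 10^3 = 1000
Total ground atoms: 100 + 1000 = 1100.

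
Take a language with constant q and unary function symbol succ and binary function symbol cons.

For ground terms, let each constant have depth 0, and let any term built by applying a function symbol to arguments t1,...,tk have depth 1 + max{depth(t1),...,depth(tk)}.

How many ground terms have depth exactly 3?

Write N_k for the number of ground terms of depth ≤ k. A term of depth ≤ k is either a constant or a function symbol applied to arguments of depth ≤ k−1, so N_k = 1 + N_{k-1} + N_{k-1}^2.
N_0 = 1
N_1 = 1 + 1 + 1^2 = 3
N_2 = 1 + 3 + 3^2 = 13
N_3 = 1 + 13 + 13^2 = 183
Terms of depth exactly 3: N_3 − N_2 = 183 − 13 = 170.

170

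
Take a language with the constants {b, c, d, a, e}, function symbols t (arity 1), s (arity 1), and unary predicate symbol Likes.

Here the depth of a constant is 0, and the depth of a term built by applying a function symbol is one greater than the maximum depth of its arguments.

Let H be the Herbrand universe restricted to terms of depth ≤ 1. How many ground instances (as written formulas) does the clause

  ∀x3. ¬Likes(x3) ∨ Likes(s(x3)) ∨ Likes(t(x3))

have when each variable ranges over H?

15

Ground terms of depth ≤ 1:
  Let N_k = |{terms of depth ≤ k}|. Then N_0 = 5 and N_k = 5 + N_{k-1} + N_{k-1} for k ≥ 1 (one summand per function symbol, arity giving the exponent).
  N_0 = 5
  N_1 = 5 + 5 + 5 = 15
So there are 15 ground terms available for substitution.
The variable x3 ranges independently over the available ground terms, and distinct assignments produce distinct instances.
Number of ground instances = 15.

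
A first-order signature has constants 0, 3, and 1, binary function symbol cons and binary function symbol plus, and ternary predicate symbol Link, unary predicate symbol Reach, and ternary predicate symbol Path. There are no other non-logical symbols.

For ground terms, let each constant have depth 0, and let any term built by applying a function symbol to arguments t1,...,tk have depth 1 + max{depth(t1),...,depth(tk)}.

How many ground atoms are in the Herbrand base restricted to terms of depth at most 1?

First count ground terms of depth ≤ 1.
Let N_k = |{terms of depth ≤ k}|. Then N_0 = 3 and N_k = 3 + N_{k-1}^2 + N_{k-1}^2 for k ≥ 1 (one summand per function symbol, arity giving the exponent).
N_0 = 3
N_1 = 3 + 3^2 + 3^2 = 21
So |H| = 21.
Ground atoms are formed by filling each argument slot of a predicate with a term from H, so an r-ary predicate gives |H|^r atoms:
  Link: 21^3 = 9261;  Reach: 21;  Path: 21^3 = 9261
Total ground atoms: 9261 + 21 + 9261 = 18543.

18543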